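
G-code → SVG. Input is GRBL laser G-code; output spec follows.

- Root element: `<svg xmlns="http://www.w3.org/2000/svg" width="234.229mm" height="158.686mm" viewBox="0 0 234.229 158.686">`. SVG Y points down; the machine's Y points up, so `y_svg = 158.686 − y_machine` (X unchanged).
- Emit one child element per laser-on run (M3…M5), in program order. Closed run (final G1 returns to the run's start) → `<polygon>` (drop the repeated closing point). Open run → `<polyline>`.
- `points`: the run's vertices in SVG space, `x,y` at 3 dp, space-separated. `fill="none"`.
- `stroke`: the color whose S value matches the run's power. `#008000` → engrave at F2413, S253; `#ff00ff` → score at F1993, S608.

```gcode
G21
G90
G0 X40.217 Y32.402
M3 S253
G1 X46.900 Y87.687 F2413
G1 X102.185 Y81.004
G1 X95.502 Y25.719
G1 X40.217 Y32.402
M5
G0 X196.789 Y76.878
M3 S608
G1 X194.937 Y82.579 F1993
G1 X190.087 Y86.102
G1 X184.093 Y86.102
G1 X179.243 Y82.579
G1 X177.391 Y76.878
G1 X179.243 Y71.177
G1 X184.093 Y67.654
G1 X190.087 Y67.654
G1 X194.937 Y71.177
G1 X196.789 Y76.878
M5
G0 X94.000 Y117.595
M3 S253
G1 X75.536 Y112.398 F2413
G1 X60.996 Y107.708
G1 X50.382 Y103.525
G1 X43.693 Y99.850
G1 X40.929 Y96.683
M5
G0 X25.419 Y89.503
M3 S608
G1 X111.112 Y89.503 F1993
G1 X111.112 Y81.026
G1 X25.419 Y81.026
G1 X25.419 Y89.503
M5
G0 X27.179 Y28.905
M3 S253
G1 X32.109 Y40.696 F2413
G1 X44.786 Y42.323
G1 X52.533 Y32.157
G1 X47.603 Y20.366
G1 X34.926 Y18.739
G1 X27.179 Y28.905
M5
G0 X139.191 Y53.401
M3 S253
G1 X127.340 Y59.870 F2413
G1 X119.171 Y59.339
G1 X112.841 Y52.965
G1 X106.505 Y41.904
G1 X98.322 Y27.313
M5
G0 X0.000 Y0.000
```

Machine Y-up, SVG Y-down with viewBox height 158.686, so y_svg = 158.686 − y_machine; X carries over.

Run 1: power S253 maps to stroke `#008000` (engrave). The run returns to its start, so emit a `<polygon>` with points (Y-flipped): 40.217,126.284 46.900,70.999 102.185,77.682 95.502,132.967.

Run 2: S608 ⇒ score layer `#ff00ff`. The run returns to its start, so emit a `<polygon>` with points (Y-flipped): 196.789,81.808 194.937,76.107 190.087,72.584 184.093,72.584 179.243,76.107 177.391,81.808 179.243,87.509 184.093,91.032 190.087,91.032 194.937,87.509.

Run 3: power S253 maps to stroke `#008000` (engrave). The run is open, so emit a `<polyline>` with points (Y-flipped): 94.000,41.091 75.536,46.288 60.996,50.978 50.382,55.161 43.693,58.836 40.929,62.003.

Run 4: the run's S608 means `#ff00ff` (score). The run returns to its start, so emit a `<polygon>` with points (Y-flipped): 25.419,69.183 111.112,69.183 111.112,77.660 25.419,77.660.

Run 5: power S253 maps to stroke `#008000` (engrave). The run returns to its start, so emit a `<polygon>` with points (Y-flipped): 27.179,129.781 32.109,117.990 44.786,116.363 52.533,126.529 47.603,138.320 34.926,139.947.

Run 6: power S253 maps to stroke `#008000` (engrave). The run is open, so emit a `<polyline>` with points (Y-flipped): 139.191,105.285 127.340,98.816 119.171,99.347 112.841,105.721 106.505,116.782 98.322,131.373.

<svg xmlns="http://www.w3.org/2000/svg" width="234.229mm" height="158.686mm" viewBox="0 0 234.229 158.686">
  <polygon points="40.217,126.284 46.900,70.999 102.185,77.682 95.502,132.967" fill="none" stroke="#008000"/>
  <polygon points="196.789,81.808 194.937,76.107 190.087,72.584 184.093,72.584 179.243,76.107 177.391,81.808 179.243,87.509 184.093,91.032 190.087,91.032 194.937,87.509" fill="none" stroke="#ff00ff"/>
  <polyline points="94.000,41.091 75.536,46.288 60.996,50.978 50.382,55.161 43.693,58.836 40.929,62.003" fill="none" stroke="#008000"/>
  <polygon points="25.419,69.183 111.112,69.183 111.112,77.660 25.419,77.660" fill="none" stroke="#ff00ff"/>
  <polygon points="27.179,129.781 32.109,117.990 44.786,116.363 52.533,126.529 47.603,138.320 34.926,139.947" fill="none" stroke="#008000"/>
  <polyline points="139.191,105.285 127.340,98.816 119.171,99.347 112.841,105.721 106.505,116.782 98.322,131.373" fill="none" stroke="#008000"/>
</svg>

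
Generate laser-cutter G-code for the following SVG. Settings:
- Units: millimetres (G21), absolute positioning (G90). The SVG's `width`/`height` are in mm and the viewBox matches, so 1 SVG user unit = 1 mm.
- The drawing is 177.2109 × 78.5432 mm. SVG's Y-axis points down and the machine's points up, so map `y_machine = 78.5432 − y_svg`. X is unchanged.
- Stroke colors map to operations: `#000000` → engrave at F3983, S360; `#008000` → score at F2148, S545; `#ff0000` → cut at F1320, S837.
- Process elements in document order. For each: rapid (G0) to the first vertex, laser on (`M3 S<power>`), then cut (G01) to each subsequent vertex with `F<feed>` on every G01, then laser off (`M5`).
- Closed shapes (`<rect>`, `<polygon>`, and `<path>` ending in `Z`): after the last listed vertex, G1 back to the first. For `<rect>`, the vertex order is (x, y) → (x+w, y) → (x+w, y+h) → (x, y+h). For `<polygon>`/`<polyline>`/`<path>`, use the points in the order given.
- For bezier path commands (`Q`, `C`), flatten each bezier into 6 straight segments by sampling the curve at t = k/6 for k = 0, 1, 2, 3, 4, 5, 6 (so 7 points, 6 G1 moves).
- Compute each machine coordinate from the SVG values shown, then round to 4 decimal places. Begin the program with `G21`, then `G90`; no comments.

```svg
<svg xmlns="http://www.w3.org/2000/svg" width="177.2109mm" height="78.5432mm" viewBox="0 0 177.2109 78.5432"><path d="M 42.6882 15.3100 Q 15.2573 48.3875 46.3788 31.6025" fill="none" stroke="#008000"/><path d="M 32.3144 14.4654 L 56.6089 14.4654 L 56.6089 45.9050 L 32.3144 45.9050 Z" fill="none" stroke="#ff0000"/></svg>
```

viewBox `0 0 177.2109 78.5432` with mm width/height → 1 unit = 1 mm. Flip: y_m = 78.5432 − y_svg.

**Shape 1** — `<path>` quadratic bezier, stroke `#008000` → score (S545, F2148). Control points (SVG): P0=(42.6882,15.3100), P1=(15.2573,48.3875), P2=(46.3788,31.6025); sampled at t=k/6. Machine vertices: (42.6882,63.2332) → (35.1710,53.5924) → (30.9068,46.7218) → (29.8954,42.6213) → (32.1370,41.2910) → (37.6314,42.7308) → (46.3788,46.9407). Open path.

**Shape 2** — `<path>` rectangle, stroke `#ff0000` → cut (S837, F1320). Machine vertices: (32.3144,64.0778) → (56.6089,64.0778) → (56.6089,32.6382) → (32.3144,32.6382) → (32.3144,64.0778). Closed: final G1 returns to the first vertex.

G21
G90
G0 X42.6882 Y63.2332
M3 S545
G01 X35.1710 Y53.5924 F2148
G01 X30.9068 Y46.7218 F2148
G01 X29.8954 Y42.6213 F2148
G01 X32.1370 Y41.2910 F2148
G01 X37.6314 Y42.7308 F2148
G01 X46.3788 Y46.9407 F2148
M5
G0 X32.3144 Y64.0778
M3 S837
G01 X56.6089 Y64.0778 F1320
G01 X56.6089 Y32.6382 F1320
G01 X32.3144 Y32.6382 F1320
G01 X32.3144 Y64.0778 F1320
M5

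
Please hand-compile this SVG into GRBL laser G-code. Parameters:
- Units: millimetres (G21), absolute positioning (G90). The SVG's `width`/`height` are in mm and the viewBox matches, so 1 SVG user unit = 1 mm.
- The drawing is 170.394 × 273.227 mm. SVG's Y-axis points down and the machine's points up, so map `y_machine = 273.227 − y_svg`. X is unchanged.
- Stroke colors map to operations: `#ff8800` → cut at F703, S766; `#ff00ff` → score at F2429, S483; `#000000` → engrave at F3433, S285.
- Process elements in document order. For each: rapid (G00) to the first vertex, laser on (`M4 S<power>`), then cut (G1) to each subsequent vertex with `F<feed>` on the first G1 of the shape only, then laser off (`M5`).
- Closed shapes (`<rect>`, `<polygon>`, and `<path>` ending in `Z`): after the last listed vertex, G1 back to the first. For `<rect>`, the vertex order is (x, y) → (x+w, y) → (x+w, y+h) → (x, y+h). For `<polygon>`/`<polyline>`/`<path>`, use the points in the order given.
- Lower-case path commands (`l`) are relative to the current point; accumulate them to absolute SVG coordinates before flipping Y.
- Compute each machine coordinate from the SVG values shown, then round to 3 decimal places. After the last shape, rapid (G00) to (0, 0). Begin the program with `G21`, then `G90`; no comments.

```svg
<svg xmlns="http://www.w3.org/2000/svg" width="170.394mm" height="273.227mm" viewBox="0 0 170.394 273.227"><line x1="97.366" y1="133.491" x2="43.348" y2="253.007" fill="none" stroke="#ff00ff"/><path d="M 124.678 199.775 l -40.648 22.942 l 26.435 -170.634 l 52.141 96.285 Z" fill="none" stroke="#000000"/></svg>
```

Since the viewBox matches the mm dimensions, user units are millimetres directly. The only transform is the Y-flip y_m = 273.227 − y_svg.

Shape 1 is a line segment drawn with `<line>`. Its stroke #ff00ff means score at S483, F2429. After flipping Y the toolpath is (97.366,139.736) → (43.348,20.220).

Shape 2 is a closed polygon drawn with `<path>`. Its stroke #000000 means engrave at S285, F3433. After flipping Y the toolpath is (124.678,73.452) → (84.030,50.510) → (110.465,221.144) → (162.606,124.859) → (124.678,73.452), returning to the start.

G21
G90
G00 X97.366 Y139.736
M4 S483
G1 X43.348 Y20.220 F2429
M5
G00 X124.678 Y73.452
M4 S285
G1 X84.030 Y50.510 F3433
G1 X110.465 Y221.144
G1 X162.606 Y124.859
G1 X124.678 Y73.452
M5
G00 X0.000 Y0.000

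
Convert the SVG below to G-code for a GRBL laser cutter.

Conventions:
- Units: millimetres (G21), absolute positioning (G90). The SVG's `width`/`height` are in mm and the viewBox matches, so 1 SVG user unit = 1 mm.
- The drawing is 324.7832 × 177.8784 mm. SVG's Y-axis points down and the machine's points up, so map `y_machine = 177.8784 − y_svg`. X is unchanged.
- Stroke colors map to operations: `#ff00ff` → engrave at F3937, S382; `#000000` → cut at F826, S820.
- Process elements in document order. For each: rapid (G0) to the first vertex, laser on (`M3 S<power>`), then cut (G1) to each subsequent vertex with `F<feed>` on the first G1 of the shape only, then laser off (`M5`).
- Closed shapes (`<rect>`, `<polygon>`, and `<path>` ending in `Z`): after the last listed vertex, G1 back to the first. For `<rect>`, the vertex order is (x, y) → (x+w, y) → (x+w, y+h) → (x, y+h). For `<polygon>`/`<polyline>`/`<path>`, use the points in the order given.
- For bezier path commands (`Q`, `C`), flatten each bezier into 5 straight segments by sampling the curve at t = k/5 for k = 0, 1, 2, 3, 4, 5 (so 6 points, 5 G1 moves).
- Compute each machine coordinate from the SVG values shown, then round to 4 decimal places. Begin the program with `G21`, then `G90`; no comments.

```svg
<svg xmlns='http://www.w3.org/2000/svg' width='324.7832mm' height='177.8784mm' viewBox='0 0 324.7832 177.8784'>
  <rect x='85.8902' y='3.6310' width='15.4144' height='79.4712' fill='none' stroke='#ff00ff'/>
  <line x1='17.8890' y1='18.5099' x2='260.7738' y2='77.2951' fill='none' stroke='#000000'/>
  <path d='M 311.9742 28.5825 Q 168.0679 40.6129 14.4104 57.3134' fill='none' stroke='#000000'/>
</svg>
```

Since the viewBox matches the mm dimensions, user units are millimetres directly. The only transform is the Y-flip y_m = 177.8784 − y_svg.

Shape 1 is a rectangle drawn with `<rect>`. Its stroke #ff00ff means engrave at S382, F3937. After flipping Y the toolpath is (85.8902,174.2474) → (101.3046,174.2474) → (101.3046,94.7762) → (85.8902,94.7762) → (85.8902,174.2474), returning to the start.

Shape 2 is a line segment drawn with `<line>`. Its stroke #000000 means cut at S820, F826. After flipping Y the toolpath is (17.8890,159.3685) → (260.7738,100.5833).

Shape 3 is a quadratic bezier drawn with `<path>`. Its stroke #000000 means cut at S820, F826. After flipping Y the toolpath is (311.9742,149.2959) → (254.0216,144.2969) → (195.2890,138.9244) → (135.7762,133.1782) → (75.4834,127.0584) → (14.4104,120.5650).

G21
G90
G0 X85.8902 Y174.2474
M3 S382
G1 X101.3046 Y174.2474 F3937
G1 X101.3046 Y94.7762
G1 X85.8902 Y94.7762
G1 X85.8902 Y174.2474
M5
G0 X17.8890 Y159.3685
M3 S820
G1 X260.7738 Y100.5833 F826
M5
G0 X311.9742 Y149.2959
M3 S820
G1 X254.0216 Y144.2969 F826
G1 X195.2890 Y138.9244
G1 X135.7762 Y133.1782
G1 X75.4834 Y127.0584
G1 X14.4104 Y120.5650
M5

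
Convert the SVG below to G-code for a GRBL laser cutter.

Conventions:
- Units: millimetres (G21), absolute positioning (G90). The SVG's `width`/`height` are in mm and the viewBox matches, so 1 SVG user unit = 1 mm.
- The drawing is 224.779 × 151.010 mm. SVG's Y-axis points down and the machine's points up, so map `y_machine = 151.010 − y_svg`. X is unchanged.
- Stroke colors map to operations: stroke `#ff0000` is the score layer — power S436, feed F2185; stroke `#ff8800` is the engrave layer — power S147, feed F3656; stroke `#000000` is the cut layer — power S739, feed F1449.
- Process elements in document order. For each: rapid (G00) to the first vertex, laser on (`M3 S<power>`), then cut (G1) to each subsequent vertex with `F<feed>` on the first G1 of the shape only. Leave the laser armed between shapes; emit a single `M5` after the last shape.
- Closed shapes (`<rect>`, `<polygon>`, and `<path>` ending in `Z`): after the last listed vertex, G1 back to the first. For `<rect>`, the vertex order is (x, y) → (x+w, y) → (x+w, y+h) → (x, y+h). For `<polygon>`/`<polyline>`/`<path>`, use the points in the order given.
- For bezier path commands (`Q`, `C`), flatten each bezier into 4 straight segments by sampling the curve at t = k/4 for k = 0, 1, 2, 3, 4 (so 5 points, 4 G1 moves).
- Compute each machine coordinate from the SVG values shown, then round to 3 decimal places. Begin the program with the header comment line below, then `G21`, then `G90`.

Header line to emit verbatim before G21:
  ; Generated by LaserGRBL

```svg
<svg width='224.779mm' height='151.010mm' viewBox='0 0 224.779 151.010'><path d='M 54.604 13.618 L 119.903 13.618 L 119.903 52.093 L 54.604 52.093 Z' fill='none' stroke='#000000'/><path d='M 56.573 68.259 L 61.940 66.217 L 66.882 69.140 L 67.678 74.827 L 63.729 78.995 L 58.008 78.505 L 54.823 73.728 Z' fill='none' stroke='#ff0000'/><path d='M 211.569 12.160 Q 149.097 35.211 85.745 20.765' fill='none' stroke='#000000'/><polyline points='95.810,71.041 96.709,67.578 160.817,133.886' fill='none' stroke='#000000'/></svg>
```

; Generated by LaserGRBL
G21
G90
G00 X54.604 Y137.392
M3 S739
G1 X119.903 Y137.392 F1449
G1 X119.903 Y98.917
G1 X54.604 Y98.917
G1 X54.604 Y137.392
G00 X56.573 Y82.751
M3 S436
G1 X61.940 Y84.793 F2185
G1 X66.882 Y81.870
G1 X67.678 Y76.183
G1 X63.729 Y72.015
G1 X58.008 Y72.505
G1 X54.823 Y77.282
G1 X56.573 Y82.751
G00 X211.569 Y138.850
M3 S739
G1 X180.278 Y129.668 F1449
G1 X148.877 Y125.173
G1 X117.366 Y125.366
G1 X85.745 Y130.245
G00 X95.810 Y79.969
M3 S739
G1 X96.709 Y83.432 F1449
G1 X160.817 Y17.124
M5

Since the viewBox matches the mm dimensions, user units are millimetres directly. The only transform is the Y-flip y_m = 151.010 − y_svg.

Shape 1 is a rectangle drawn with `<path>`. Its stroke #000000 means cut at S739, F1449. After flipping Y the toolpath is (54.604,137.392) → (119.903,137.392) → (119.903,98.917) → (54.604,98.917) → (54.604,137.392), returning to the start.

Shape 2 is a regular polygon drawn with `<path>`. Its stroke #ff0000 means score at S436, F2185. After flipping Y the toolpath is (56.573,82.751) → (61.940,84.793) → (66.882,81.870) → (67.678,76.183) → (63.729,72.015) → (58.008,72.505) → (54.823,77.282) → (56.573,82.751), returning to the start.

Shape 3 is a quadratic bezier drawn with `<path>`. Its stroke #000000 means cut at S739, F1449. After flipping Y the toolpath is (211.569,138.850) → (180.278,129.668) → (148.877,125.173) → (117.366,125.366) → (85.745,130.245).

Shape 4 is a open polyline drawn with `<polyline>`. Its stroke #000000 means cut at S739, F1449. After flipping Y the toolpath is (95.810,79.969) → (96.709,83.432) → (160.817,17.124).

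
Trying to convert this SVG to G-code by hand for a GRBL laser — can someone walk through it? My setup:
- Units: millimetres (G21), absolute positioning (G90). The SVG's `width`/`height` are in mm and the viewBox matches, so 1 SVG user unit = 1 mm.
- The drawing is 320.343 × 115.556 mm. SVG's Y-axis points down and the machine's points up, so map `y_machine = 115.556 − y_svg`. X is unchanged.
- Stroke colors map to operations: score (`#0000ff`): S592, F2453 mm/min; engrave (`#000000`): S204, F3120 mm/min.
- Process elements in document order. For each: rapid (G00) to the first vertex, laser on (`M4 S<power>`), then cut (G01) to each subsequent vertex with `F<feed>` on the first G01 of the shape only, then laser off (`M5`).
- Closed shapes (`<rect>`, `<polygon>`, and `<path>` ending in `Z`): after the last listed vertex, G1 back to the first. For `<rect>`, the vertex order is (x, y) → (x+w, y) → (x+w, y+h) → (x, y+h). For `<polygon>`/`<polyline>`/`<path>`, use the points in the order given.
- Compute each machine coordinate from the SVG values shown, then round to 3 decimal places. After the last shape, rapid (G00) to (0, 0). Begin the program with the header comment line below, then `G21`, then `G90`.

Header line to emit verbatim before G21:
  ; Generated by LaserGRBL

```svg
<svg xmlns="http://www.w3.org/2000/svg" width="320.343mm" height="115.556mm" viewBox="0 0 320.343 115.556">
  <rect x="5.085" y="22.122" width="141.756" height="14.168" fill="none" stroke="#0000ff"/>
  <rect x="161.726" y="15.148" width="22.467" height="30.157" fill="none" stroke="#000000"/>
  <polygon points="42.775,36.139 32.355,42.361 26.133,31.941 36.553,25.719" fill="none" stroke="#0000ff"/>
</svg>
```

; Generated by LaserGRBL
G21
G90
G00 X5.085 Y93.434
M4 S592
G01 X146.841 Y93.434 F2453
G01 X146.841 Y79.266
G01 X5.085 Y79.266
G01 X5.085 Y93.434
M5
G00 X161.726 Y100.408
M4 S204
G01 X184.193 Y100.408 F3120
G01 X184.193 Y70.251
G01 X161.726 Y70.251
G01 X161.726 Y100.408
M5
G00 X42.775 Y79.417
M4 S592
G01 X32.355 Y73.195 F2453
G01 X26.133 Y83.615
G01 X36.553 Y89.837
G01 X42.775 Y79.417
M5
G00 X0.000 Y0.000

viewBox `0 0 320.343 115.556` with mm width/height → 1 unit = 1 mm. Flip: y_m = 115.556 − y_svg.

**Shape 1** — `<rect>` rectangle, stroke `#0000ff` → score (S592, F2453). Machine vertices: (5.085,93.434) → (146.841,93.434) → (146.841,79.266) → (5.085,79.266) → (5.085,93.434). Closed: final G1 returns to the first vertex.

**Shape 2** — `<rect>` rectangle, stroke `#000000` → engrave (S204, F3120). Machine vertices: (161.726,100.408) → (184.193,100.408) → (184.193,70.251) → (161.726,70.251) → (161.726,100.408). Closed: final G1 returns to the first vertex.

**Shape 3** — `<polygon>` regular polygon, stroke `#0000ff` → score (S592, F2453). Machine vertices: (42.775,79.417) → (32.355,73.195) → (26.133,83.615) → (36.553,89.837) → (42.775,79.417). Closed: final G1 returns to the first vertex.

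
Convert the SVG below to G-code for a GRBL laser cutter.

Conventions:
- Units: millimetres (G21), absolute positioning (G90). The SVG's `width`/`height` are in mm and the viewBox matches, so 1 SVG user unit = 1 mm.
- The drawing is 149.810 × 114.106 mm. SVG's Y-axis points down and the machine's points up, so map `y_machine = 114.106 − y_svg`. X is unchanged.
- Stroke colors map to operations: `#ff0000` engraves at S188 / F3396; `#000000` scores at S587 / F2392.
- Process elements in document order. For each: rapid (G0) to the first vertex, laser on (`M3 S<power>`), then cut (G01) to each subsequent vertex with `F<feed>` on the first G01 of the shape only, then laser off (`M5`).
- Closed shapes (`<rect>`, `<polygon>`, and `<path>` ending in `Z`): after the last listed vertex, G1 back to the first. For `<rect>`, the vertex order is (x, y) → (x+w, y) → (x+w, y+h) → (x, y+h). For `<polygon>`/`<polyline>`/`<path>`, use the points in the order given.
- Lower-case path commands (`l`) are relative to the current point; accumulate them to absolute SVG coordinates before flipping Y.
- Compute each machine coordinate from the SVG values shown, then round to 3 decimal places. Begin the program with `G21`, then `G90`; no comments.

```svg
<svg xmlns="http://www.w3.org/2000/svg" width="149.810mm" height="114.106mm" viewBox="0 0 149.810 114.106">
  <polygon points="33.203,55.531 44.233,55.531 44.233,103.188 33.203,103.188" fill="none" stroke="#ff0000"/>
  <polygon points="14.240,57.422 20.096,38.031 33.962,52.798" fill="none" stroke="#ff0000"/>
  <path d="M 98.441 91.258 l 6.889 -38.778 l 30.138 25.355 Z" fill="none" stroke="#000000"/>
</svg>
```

viewBox `0 0 149.810 114.106` with mm width/height → 1 unit = 1 mm. Flip: y_m = 114.106 − y_svg.

**Shape 1** — `<polygon>` rectangle, stroke `#ff0000` → engrave (S188, F3396). Machine vertices: (33.203,58.575) → (44.233,58.575) → (44.233,10.918) → (33.203,10.918) → (33.203,58.575). Closed: final G1 returns to the first vertex.

**Shape 2** — `<polygon>` regular polygon, stroke `#ff0000` → engrave (S188, F3396). Machine vertices: (14.240,56.684) → (20.096,76.075) → (33.962,61.308) → (14.240,56.684). Closed: final G1 returns to the first vertex.

**Shape 3** — `<path>` regular polygon, stroke `#000000` → score (S587, F2392). Machine vertices: (98.441,22.848) → (105.330,61.626) → (135.468,36.271) → (98.441,22.848). Closed: final G1 returns to the first vertex.

G21
G90
G0 X33.203 Y58.575
M3 S188
G01 X44.233 Y58.575 F3396
G01 X44.233 Y10.918
G01 X33.203 Y10.918
G01 X33.203 Y58.575
M5
G0 X14.240 Y56.684
M3 S188
G01 X20.096 Y76.075 F3396
G01 X33.962 Y61.308
G01 X14.240 Y56.684
M5
G0 X98.441 Y22.848
M3 S587
G01 X105.330 Y61.626 F2392
G01 X135.468 Y36.271
G01 X98.441 Y22.848
M5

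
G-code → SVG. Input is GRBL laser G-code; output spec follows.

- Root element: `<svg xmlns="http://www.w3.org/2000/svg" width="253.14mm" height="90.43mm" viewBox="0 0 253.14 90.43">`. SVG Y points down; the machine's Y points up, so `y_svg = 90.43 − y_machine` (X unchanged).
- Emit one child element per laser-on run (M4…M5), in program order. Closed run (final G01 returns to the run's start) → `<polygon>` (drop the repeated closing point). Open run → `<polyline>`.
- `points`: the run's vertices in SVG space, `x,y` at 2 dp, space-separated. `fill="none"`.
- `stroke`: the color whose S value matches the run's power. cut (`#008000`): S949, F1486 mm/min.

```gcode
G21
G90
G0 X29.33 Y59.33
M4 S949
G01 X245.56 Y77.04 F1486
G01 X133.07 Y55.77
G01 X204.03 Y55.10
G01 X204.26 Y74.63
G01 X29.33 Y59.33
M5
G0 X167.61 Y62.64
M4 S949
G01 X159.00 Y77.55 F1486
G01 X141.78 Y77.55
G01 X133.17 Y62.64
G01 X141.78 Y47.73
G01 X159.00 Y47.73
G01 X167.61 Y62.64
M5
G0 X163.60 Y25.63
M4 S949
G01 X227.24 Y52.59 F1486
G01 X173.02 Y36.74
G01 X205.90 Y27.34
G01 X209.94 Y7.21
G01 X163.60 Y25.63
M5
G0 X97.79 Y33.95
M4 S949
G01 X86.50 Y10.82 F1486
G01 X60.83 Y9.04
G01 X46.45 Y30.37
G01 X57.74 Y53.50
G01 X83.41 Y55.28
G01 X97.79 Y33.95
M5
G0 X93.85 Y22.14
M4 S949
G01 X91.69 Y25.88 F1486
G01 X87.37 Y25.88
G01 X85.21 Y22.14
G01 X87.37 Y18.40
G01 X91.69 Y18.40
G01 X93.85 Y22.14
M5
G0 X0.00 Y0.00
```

y_svg = 90.43 − y_m. Every run uses S949, so all elements get stroke `#008000` (cut).

[1] closed run; points: 29.33,31.10 245.56,13.39 133.07,34.66 204.03,35.33 204.26,15.80

[2] closed run; points: 167.61,27.79 159.00,12.88 141.78,12.88 133.17,27.79 141.78,42.70 159.00,42.70

[3] closed run; points: 163.60,64.80 227.24,37.84 173.02,53.69 205.90,63.09 209.94,83.22

[4] closed run; points: 97.79,56.48 86.50,79.61 60.83,81.39 46.45,60.06 57.74,36.93 83.41,35.15

[5] closed run; points: 93.85,68.29 91.69,64.55 87.37,64.55 85.21,68.29 87.37,72.03 91.69,72.03

<svg xmlns="http://www.w3.org/2000/svg" width="253.14mm" height="90.43mm" viewBox="0 0 253.14 90.43">
  <polygon points="29.33,31.10 245.56,13.39 133.07,34.66 204.03,35.33 204.26,15.80" fill="none" stroke="#008000"/>
  <polygon points="167.61,27.79 159.00,12.88 141.78,12.88 133.17,27.79 141.78,42.70 159.00,42.70" fill="none" stroke="#008000"/>
  <polygon points="163.60,64.80 227.24,37.84 173.02,53.69 205.90,63.09 209.94,83.22" fill="none" stroke="#008000"/>
  <polygon points="97.79,56.48 86.50,79.61 60.83,81.39 46.45,60.06 57.74,36.93 83.41,35.15" fill="none" stroke="#008000"/>
  <polygon points="93.85,68.29 91.69,64.55 87.37,64.55 85.21,68.29 87.37,72.03 91.69,72.03" fill="none" stroke="#008000"/>
</svg>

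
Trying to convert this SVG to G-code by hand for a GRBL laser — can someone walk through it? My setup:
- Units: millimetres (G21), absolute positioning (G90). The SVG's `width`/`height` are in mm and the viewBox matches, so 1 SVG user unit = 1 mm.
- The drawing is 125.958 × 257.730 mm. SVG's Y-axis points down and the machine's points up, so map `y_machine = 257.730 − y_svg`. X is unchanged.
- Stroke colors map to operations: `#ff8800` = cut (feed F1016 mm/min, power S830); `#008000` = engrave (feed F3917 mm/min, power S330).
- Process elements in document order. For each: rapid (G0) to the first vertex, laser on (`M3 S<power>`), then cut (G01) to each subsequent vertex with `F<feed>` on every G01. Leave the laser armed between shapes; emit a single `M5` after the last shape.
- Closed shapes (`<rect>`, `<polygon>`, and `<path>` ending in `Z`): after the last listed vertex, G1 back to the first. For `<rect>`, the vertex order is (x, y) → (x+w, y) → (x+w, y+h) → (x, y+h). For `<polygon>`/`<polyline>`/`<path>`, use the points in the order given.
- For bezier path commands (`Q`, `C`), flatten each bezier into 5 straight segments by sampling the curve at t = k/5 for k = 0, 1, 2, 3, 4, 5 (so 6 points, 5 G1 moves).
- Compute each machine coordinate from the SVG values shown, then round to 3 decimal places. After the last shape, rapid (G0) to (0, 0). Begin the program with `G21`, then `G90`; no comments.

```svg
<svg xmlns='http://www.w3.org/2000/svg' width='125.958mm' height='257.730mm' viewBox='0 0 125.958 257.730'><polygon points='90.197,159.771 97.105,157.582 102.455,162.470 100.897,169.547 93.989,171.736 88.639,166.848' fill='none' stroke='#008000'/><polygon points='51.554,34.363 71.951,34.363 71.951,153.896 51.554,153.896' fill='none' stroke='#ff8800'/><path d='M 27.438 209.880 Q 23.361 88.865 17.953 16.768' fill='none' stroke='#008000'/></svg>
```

1 u = 1 mm; y_m = 257.730 − y.

[1] `<polygon>` regular polygon, #008000→engrave S330 F3917: (90.197,97.959) → (97.105,100.148) → (102.455,95.260) → (100.897,88.183) → (93.989,85.994) → (88.639,90.882) → (90.197,97.959) (closed)

[2] `<polygon>` rectangle, #ff8800→cut S830 F1016: (51.554,223.367) → (71.951,223.367) → (71.951,103.834) → (51.554,103.834) → (51.554,223.367) (closed)

[3] `<path>` quadratic bezier, #008000→engrave S330 F3917: (27.438,47.850) → (25.754,94.299) → (23.963,136.835) → (22.066,175.458) → (20.063,210.166) → (17.953,240.962)

G21
G90
G0 X90.197 Y97.959
M3 S330
G01 X97.105 Y100.148 F3917
G01 X102.455 Y95.260 F3917
G01 X100.897 Y88.183 F3917
G01 X93.989 Y85.994 F3917
G01 X88.639 Y90.882 F3917
G01 X90.197 Y97.959 F3917
G0 X51.554 Y223.367
M3 S830
G01 X71.951 Y223.367 F1016
G01 X71.951 Y103.834 F1016
G01 X51.554 Y103.834 F1016
G01 X51.554 Y223.367 F1016
G0 X27.438 Y47.850
M3 S330
G01 X25.754 Y94.299 F3917
G01 X23.963 Y136.835 F3917
G01 X22.066 Y175.458 F3917
G01 X20.063 Y210.166 F3917
G01 X17.953 Y240.962 F3917
M5
G0 X0.000 Y0.000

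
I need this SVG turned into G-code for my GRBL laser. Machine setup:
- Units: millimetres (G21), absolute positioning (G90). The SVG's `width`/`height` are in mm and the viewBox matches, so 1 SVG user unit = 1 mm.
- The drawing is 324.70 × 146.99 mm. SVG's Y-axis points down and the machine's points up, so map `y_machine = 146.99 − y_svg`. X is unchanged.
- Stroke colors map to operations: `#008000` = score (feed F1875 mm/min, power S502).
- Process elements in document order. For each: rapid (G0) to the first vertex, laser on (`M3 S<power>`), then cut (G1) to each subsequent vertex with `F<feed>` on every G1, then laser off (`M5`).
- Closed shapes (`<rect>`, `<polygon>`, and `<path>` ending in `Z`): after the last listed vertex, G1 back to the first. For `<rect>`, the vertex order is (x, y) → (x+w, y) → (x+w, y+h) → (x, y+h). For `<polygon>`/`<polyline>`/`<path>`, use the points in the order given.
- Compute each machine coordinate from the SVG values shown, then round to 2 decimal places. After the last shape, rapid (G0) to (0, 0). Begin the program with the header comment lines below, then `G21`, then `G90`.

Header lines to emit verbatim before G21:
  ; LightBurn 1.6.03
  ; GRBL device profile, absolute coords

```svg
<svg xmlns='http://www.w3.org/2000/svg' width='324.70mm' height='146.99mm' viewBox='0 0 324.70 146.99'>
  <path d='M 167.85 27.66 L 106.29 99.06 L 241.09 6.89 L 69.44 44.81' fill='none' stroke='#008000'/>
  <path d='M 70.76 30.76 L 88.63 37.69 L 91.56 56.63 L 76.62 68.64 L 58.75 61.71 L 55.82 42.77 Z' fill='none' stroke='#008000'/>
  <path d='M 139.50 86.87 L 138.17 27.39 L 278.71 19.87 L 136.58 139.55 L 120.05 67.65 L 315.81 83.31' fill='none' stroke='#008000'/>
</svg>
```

1 u = 1 mm; y_m = 146.99 − y.

[1] `<path>` open polyline, #008000→score S502 F1875: (167.85,119.33) → (106.29,47.93) → (241.09,140.10) → (69.44,102.18)

[2] `<path>` regular polygon, #008000→score S502 F1875: (70.76,116.23) → (88.63,109.30) → (91.56,90.36) → (76.62,78.35) → (58.75,85.28) → (55.82,104.22) → (70.76,116.23) (closed)

[3] `<path>` open polyline, #008000→score S502 F1875: (139.50,60.12) → (138.17,119.60) → (278.71,127.12) → (136.58,7.44) → (120.05,79.34) → (315.81,63.68)

; LightBurn 1.6.03
; GRBL device profile, absolute coords
G21
G90
G0 X167.85 Y119.33
M3 S502
G1 X106.29 Y47.93 F1875
G1 X241.09 Y140.10 F1875
G1 X69.44 Y102.18 F1875
M5
G0 X70.76 Y116.23
M3 S502
G1 X88.63 Y109.30 F1875
G1 X91.56 Y90.36 F1875
G1 X76.62 Y78.35 F1875
G1 X58.75 Y85.28 F1875
G1 X55.82 Y104.22 F1875
G1 X70.76 Y116.23 F1875
M5
G0 X139.50 Y60.12
M3 S502
G1 X138.17 Y119.60 F1875
G1 X278.71 Y127.12 F1875
G1 X136.58 Y7.44 F1875
G1 X120.05 Y79.34 F1875
G1 X315.81 Y63.68 F1875
M5
G0 X0.00 Y0.00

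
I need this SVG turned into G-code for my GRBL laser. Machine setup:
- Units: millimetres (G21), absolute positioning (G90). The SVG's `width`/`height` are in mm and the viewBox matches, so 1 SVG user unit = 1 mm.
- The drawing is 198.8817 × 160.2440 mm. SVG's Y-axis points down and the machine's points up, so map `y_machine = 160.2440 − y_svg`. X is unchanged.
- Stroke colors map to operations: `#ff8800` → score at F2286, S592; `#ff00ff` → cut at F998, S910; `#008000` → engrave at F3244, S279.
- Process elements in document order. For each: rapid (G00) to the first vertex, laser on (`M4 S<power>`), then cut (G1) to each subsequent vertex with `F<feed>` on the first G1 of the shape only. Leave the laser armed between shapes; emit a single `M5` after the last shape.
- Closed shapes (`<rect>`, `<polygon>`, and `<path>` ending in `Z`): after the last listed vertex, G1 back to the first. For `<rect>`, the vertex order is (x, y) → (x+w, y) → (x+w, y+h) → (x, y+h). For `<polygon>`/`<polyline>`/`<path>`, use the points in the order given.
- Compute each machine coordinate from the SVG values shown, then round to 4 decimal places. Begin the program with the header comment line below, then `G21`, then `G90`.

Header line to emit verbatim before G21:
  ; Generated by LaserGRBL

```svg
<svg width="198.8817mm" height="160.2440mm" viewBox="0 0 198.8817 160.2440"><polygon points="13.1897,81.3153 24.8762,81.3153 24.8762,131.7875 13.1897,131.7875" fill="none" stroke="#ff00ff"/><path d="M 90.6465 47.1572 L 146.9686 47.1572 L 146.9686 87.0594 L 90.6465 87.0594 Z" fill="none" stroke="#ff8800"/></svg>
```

1 u = 1 mm; y_m = 160.2440 − y.

[1] `<polygon>` rectangle, #ff00ff→cut S910 F998: (13.1897,78.9287) → (24.8762,78.9287) → (24.8762,28.4565) → (13.1897,28.4565) → (13.1897,78.9287) (closed)

[2] `<path>` rectangle, #ff8800→score S592 F2286: (90.6465,113.0868) → (146.9686,113.0868) → (146.9686,73.1846) → (90.6465,73.1846) → (90.6465,113.0868) (closed)

; Generated by LaserGRBL
G21
G90
G00 X13.1897 Y78.9287
M4 S910
G1 X24.8762 Y78.9287 F998
G1 X24.8762 Y28.4565
G1 X13.1897 Y28.4565
G1 X13.1897 Y78.9287
G00 X90.6465 Y113.0868
M4 S592
G1 X146.9686 Y113.0868 F2286
G1 X146.9686 Y73.1846
G1 X90.6465 Y73.1846
G1 X90.6465 Y113.0868
M5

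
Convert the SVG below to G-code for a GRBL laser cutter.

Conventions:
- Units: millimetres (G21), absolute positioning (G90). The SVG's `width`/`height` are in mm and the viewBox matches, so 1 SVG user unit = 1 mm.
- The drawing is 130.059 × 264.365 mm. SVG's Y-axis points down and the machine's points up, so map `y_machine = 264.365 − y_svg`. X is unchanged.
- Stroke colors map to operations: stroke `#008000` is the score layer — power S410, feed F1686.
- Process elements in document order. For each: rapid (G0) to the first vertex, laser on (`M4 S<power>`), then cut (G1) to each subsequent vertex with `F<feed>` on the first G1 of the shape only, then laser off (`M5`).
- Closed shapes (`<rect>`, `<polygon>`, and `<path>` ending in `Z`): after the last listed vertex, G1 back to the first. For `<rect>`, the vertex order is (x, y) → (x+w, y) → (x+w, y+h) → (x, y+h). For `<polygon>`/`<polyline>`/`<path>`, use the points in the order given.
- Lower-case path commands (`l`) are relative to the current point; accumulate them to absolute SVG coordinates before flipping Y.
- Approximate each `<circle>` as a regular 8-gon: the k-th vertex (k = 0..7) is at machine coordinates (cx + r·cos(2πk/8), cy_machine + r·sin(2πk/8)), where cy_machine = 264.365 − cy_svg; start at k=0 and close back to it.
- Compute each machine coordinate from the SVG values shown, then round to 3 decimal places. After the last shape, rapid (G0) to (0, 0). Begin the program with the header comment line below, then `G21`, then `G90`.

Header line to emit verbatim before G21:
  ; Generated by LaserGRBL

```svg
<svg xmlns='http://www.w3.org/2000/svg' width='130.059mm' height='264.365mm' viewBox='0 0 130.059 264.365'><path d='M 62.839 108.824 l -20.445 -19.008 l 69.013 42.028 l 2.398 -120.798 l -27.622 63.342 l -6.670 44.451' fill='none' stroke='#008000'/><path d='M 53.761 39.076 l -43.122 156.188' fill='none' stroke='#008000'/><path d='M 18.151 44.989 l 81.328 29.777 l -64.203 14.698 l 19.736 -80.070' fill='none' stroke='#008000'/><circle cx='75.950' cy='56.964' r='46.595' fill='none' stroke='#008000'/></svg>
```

; Generated by LaserGRBL
G21
G90
G0 X62.839 Y155.541
M4 S410
G1 X42.394 Y174.549 F1686
G1 X111.407 Y132.521
G1 X113.805 Y253.319
G1 X86.183 Y189.977
G1 X79.513 Y145.526
M5
G0 X53.761 Y225.289
M4 S410
G1 X10.639 Y69.101 F1686
M5
G0 X18.151 Y219.376
M4 S410
G1 X99.479 Y189.599 F1686
G1 X35.276 Y174.901
G1 X55.012 Y254.971
M5
G0 X122.545 Y207.401
M4 S410
G1 X108.898 Y240.349 F1686
G1 X75.950 Y253.996
G1 X43.002 Y240.349
G1 X29.355 Y207.401
G1 X43.002 Y174.453
G1 X75.950 Y160.806
G1 X108.898 Y174.453
G1 X122.545 Y207.401
M5
G0 X0.000 Y0.000

1 u = 1 mm; y_m = 264.365 − y.

[1] `<path>` open polyline, #008000→score S410 F1686: (62.839,155.541) → (42.394,174.549) → (111.407,132.521) → (113.805,253.319) → (86.183,189.977) → (79.513,145.526)

[2] `<path>` line segment, #008000→score S410 F1686: (53.761,225.289) → (10.639,69.101)

[3] `<path>` open polyline, #008000→score S410 F1686: (18.151,219.376) → (99.479,189.599) → (35.276,174.901) → (55.012,254.971)

[4] `<circle>` circle, #008000→score S410 F1686: (122.545,207.401) → (108.898,240.349) → (75.950,253.996) → (43.002,240.349) → (29.355,207.401) → (43.002,174.453) → (75.950,160.806) → (108.898,174.453) → (122.545,207.401) (closed)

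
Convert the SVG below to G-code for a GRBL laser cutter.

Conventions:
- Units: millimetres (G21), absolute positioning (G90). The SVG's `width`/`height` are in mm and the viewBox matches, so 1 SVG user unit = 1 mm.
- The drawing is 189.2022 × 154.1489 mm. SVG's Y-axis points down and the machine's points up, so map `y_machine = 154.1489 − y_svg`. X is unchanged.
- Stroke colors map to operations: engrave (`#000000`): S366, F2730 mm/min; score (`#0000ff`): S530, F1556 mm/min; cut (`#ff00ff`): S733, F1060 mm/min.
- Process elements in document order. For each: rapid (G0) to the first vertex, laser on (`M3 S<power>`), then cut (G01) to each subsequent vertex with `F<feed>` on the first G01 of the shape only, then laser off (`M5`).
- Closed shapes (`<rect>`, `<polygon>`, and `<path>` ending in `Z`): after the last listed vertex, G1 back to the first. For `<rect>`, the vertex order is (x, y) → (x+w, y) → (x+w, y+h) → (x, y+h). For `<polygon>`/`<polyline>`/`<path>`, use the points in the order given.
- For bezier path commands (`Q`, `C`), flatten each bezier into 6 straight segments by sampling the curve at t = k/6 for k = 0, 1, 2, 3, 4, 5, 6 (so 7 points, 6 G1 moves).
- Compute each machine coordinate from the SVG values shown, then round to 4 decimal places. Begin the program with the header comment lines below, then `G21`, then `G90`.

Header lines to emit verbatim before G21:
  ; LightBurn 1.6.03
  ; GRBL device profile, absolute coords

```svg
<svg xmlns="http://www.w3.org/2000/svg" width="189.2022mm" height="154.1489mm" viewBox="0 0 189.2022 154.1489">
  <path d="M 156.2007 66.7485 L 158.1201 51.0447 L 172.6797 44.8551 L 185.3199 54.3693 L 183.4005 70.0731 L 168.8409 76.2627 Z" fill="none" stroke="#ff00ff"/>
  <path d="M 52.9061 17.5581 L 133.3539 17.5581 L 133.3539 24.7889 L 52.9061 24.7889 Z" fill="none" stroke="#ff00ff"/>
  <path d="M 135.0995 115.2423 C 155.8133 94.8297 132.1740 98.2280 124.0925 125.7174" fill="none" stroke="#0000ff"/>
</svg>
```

1 u = 1 mm; y_m = 154.1489 − y.

[1] `<path>` regular polygon, #ff00ff→cut S733 F1060: (156.2007,87.4004) → (158.1201,103.1042) → (172.6797,109.2938) → (185.3199,99.7796) → (183.4005,84.0758) → (168.8409,77.8862) → (156.2007,87.4004) (closed)

[2] `<path>` rectangle, #ff00ff→cut S733 F1060: (52.9061,136.5908) → (133.3539,136.5908) → (133.3539,129.3600) → (52.9061,129.3600) → (52.9061,136.5908) (closed)

[3] `<path>` cubic bezier, #0000ff→score S530 F1556: (135.0995,38.9066) → (142.0377,47.1274) → (143.2479,51.3719) → (140.3942,51.6323) → (135.1410,47.9009) → (129.1524,40.1699) → (124.0925,28.4315)

; LightBurn 1.6.03
; GRBL device profile, absolute coords
G21
G90
G0 X156.2007 Y87.4004
M3 S733
G01 X158.1201 Y103.1042 F1060
G01 X172.6797 Y109.2938
G01 X185.3199 Y99.7796
G01 X183.4005 Y84.0758
G01 X168.8409 Y77.8862
G01 X156.2007 Y87.4004
M5
G0 X52.9061 Y136.5908
M3 S733
G01 X133.3539 Y136.5908 F1060
G01 X133.3539 Y129.3600
G01 X52.9061 Y129.3600
G01 X52.9061 Y136.5908
M5
G0 X135.0995 Y38.9066
M3 S530
G01 X142.0377 Y47.1274 F1556
G01 X143.2479 Y51.3719
G01 X140.3942 Y51.6323
G01 X135.1410 Y47.9009
G01 X129.1524 Y40.1699
G01 X124.0925 Y28.4315
M5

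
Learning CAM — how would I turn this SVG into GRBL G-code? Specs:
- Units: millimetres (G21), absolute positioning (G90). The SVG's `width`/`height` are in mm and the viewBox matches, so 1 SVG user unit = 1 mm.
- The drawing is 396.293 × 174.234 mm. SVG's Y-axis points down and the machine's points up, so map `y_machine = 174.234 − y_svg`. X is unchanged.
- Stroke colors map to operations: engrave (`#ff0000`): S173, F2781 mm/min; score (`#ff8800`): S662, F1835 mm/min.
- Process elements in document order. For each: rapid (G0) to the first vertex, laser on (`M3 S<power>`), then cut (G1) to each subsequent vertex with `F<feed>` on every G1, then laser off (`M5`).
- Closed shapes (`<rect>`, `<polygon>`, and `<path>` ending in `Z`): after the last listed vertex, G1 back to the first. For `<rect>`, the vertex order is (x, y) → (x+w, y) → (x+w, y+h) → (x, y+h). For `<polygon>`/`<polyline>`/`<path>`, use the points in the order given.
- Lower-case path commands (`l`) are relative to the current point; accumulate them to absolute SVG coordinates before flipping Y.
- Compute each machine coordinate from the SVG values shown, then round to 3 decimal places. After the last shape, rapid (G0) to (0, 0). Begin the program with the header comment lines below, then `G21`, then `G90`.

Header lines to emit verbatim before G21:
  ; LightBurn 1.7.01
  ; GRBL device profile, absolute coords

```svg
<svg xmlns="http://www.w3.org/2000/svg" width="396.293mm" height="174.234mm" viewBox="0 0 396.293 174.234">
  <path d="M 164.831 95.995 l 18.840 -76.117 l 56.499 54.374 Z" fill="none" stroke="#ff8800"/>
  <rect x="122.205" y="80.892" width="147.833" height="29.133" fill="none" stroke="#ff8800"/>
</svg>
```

Since the viewBox matches the mm dimensions, user units are millimetres directly. The only transform is the Y-flip y_m = 174.234 − y_svg.

Shape 1 is a regular polygon drawn with `<path>`. Its stroke #ff8800 means score at S662, F1835. After flipping Y the toolpath is (164.831,78.239) → (183.671,154.356) → (240.170,99.982) → (164.831,78.239), returning to the start.

Shape 2 is a rectangle drawn with `<rect>`. Its stroke #ff8800 means score at S662, F1835. After flipping Y the toolpath is (122.205,93.342) → (270.038,93.342) → (270.038,64.209) → (122.205,64.209) → (122.205,93.342), returning to the start.

; LightBurn 1.7.01
; GRBL device profile, absolute coords
G21
G90
G0 X164.831 Y78.239
M3 S662
G1 X183.671 Y154.356 F1835
G1 X240.170 Y99.982 F1835
G1 X164.831 Y78.239 F1835
M5
G0 X122.205 Y93.342
M3 S662
G1 X270.038 Y93.342 F1835
G1 X270.038 Y64.209 F1835
G1 X122.205 Y64.209 F1835
G1 X122.205 Y93.342 F1835
M5
G0 X0.000 Y0.000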